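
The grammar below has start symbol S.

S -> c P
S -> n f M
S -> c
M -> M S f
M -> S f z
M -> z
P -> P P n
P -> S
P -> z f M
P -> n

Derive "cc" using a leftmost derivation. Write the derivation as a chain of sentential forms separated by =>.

S => cP => cS => cc

S => cP   [S -> c P]
cP => cS   [P -> S]
cS => cc   [S -> c]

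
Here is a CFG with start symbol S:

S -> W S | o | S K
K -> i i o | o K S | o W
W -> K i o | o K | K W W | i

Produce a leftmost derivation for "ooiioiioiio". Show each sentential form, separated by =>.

S => WS => KWWS => oKSWWS => ooWSWWS => ooKWWSWWS => ooiioWWSWWS => ooiioiWSWWS => ooiioiiSWWS => ooiioiioWWS => ooiioiioiWS => ooiioiioiiS => ooiioiioiio

S => WS   [S -> W S]
WS => KWWS   [W -> K W W]
KWWS => oKSWWS   [K -> o K S]
oKSWWS => ooWSWWS   [K -> o W]
ooWSWWS => ooKWWSWWS   [W -> K W W]
ooKWWSWWS => ooiioWWSWWS   [K -> i i o]
ooiioWWSWWS => ooiioiWSWWS   [W -> i]
ooiioiWSWWS => ooiioiiSWWS   [W -> i]
ooiioiiSWWS => ooiioiioWWS   [S -> o]
ooiioiioWWS => ooiioiioiWS   [W -> i]
ooiioiioiWS => ooiioiioiiS   [W -> i]
ooiioiioiiS => ooiioiioiio   [S -> o]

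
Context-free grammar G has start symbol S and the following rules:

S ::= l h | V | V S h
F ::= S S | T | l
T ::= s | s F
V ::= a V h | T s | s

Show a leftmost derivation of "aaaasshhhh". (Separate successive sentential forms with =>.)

S => V => aVh => aaVhh => aaaVhhh => aaaaVhhhh => aaaaTshhhh => aaaasshhhh

S => V   [S ::= V]
V => aVh   [V ::= a V h]
aVh => aaVhh   [V ::= a V h]
aaVhh => aaaVhhh   [V ::= a V h]
aaaVhhh => aaaaVhhhh   [V ::= a V h]
aaaaVhhhh => aaaaTshhhh   [V ::= T s]
aaaaTshhhh => aaaasshhhh   [T ::= s]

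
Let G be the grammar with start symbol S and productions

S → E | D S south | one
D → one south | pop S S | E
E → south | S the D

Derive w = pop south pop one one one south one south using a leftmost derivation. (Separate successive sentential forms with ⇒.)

S ⇒ D S south ⇒ pop S S S south ⇒ pop E S S south ⇒ pop south S S south ⇒ pop south D S south S south ⇒ pop south pop S S S south S south ⇒ pop south pop one S S south S south ⇒ pop south pop one one S south S south ⇒ pop south pop one one one south S south ⇒ pop south pop one one one south one south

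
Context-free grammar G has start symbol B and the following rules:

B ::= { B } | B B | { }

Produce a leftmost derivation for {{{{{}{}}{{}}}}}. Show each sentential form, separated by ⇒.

B ⇒ {B} ⇒ {{B}} ⇒ {{{B}}} ⇒ {{{BB}}} ⇒ {{{{B}B}}} ⇒ {{{{BB}B}}} ⇒ {{{{{}B}B}}} ⇒ {{{{{}{}}B}}} ⇒ {{{{{}{}}{B}}}} ⇒ {{{{{}{}}{{}}}}}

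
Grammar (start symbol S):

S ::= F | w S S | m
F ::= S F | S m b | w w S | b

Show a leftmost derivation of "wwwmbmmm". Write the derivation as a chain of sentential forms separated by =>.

S=>wSS=>wwSSS=>wwwSSSS=>wwwFSSS=>wwwSFSSS=>wwwmFSSS=>wwwmbSSS=>wwwmbmSS=>wwwmbmmS=>wwwmbmmm

S => wSS   [S ::= w S S]
wSS => wwSSS   [S ::= w S S]
wwSSS => wwwSSSS   [S ::= w S S]
wwwSSSS => wwwFSSS   [S ::= F]
wwwFSSS => wwwSFSSS   [F ::= S F]
wwwSFSSS => wwwmFSSS   [S ::= m]
wwwmFSSS => wwwmbSSS   [F ::= b]
wwwmbSSS => wwwmbmSS   [S ::= m]
wwwmbmSS => wwwmbmmS   [S ::= m]
wwwmbmmS => wwwmbmmm   [S ::= m]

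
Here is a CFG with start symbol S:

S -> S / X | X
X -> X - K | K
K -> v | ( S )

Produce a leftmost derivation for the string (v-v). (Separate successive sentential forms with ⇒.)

S ⇒ X ⇒ K ⇒ (S) ⇒ (X) ⇒ (X-K) ⇒ (K-K) ⇒ (v-K) ⇒ (v-v)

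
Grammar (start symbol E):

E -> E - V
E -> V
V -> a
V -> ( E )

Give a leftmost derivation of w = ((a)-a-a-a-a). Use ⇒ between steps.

E ⇒ V ⇒ (E) ⇒ (E-V) ⇒ (E-V-V) ⇒ (E-V-V-V) ⇒ (E-V-V-V-V) ⇒ (V-V-V-V-V) ⇒ ((E)-V-V-V-V) ⇒ ((V)-V-V-V-V) ⇒ ((a)-V-V-V-V) ⇒ ((a)-a-V-V-V) ⇒ ((a)-a-a-V-V) ⇒ ((a)-a-a-a-V) ⇒ ((a)-a-a-a-a)

E ⇒ V   [E -> V]
V ⇒ (E)   [V -> ( E )]
(E) ⇒ (E-V)   [E -> E - V]
(E-V) ⇒ (E-V-V)   [E -> E - V]
(E-V-V) ⇒ (E-V-V-V)   [E -> E - V]
(E-V-V-V) ⇒ (E-V-V-V-V)   [E -> E - V]
(E-V-V-V-V) ⇒ (V-V-V-V-V)   [E -> V]
(V-V-V-V-V) ⇒ ((E)-V-V-V-V)   [V -> ( E )]
((E)-V-V-V-V) ⇒ ((V)-V-V-V-V)   [E -> V]
((V)-V-V-V-V) ⇒ ((a)-V-V-V-V)   [V -> a]
((a)-V-V-V-V) ⇒ ((a)-a-V-V-V)   [V -> a]
((a)-a-V-V-V) ⇒ ((a)-a-a-V-V)   [V -> a]
((a)-a-a-V-V) ⇒ ((a)-a-a-a-V)   [V -> a]
((a)-a-a-a-V) ⇒ ((a)-a-a-a-a)   [V -> a]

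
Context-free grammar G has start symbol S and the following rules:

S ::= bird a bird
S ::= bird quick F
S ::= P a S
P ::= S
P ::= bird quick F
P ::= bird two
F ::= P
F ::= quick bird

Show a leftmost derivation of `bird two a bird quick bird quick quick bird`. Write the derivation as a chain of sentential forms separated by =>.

S => P a S   [S ::= P a S]
P a S => bird two a S   [P ::= bird two]
bird two a S => bird two a bird quick F   [S ::= bird quick F]
bird two a bird quick F => bird two a bird quick P   [F ::= P]
bird two a bird quick P => bird two a bird quick S   [P ::= S]
bird two a bird quick S => bird two a bird quick bird quick F   [S ::= bird quick F]
bird two a bird quick bird quick F => bird two a bird quick bird quick quick bird   [F ::= quick bird]

S => P a S => bird two a S => bird two a bird quick F => bird two a bird quick P => bird two a bird quick S => bird two a bird quick bird quick F => bird two a bird quick bird quick quick bird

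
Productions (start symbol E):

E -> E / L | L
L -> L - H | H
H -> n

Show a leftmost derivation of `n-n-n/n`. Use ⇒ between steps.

E ⇒ E/L ⇒ L/L ⇒ L-H/L ⇒ L-H-H/L ⇒ H-H-H/L ⇒ n-H-H/L ⇒ n-n-H/L ⇒ n-n-n/L ⇒ n-n-n/H ⇒ n-n-n/n

E ⇒ E/L   [E -> E / L]
E/L ⇒ L/L   [E -> L]
L/L ⇒ L-H/L   [L -> L - H]
L-H/L ⇒ L-H-H/L   [L -> L - H]
L-H-H/L ⇒ H-H-H/L   [L -> H]
H-H-H/L ⇒ n-H-H/L   [H -> n]
n-H-H/L ⇒ n-n-H/L   [H -> n]
n-n-H/L ⇒ n-n-n/L   [H -> n]
n-n-n/L ⇒ n-n-n/H   [L -> H]
n-n-n/H ⇒ n-n-n/n   [H -> n]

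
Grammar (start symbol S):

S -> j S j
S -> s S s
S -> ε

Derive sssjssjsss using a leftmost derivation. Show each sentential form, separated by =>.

S => sSs => ssSss => sssSsss => sssjSjsss => sssjsSsjsss => sssjssjsss

S => sSs   [S -> s S s]
sSs => ssSss   [S -> s S s]
ssSss => sssSsss   [S -> s S s]
sssSsss => sssjSjsss   [S -> j S j]
sssjSjsss => sssjsSsjsss   [S -> s S s]
sssjsSsjsss => sssjssjsss   [S -> ε]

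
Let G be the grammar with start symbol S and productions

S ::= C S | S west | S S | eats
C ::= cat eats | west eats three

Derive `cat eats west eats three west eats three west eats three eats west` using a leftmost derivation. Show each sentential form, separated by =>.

S => S west   [S ::= S west]
S west => C S west   [S ::= C S]
C S west => cat eats S west   [C ::= cat eats]
cat eats S west => cat eats C S west   [S ::= C S]
cat eats C S west => cat eats west eats three S west   [C ::= west eats three]
cat eats west eats three S west => cat eats west eats three C S west   [S ::= C S]
cat eats west eats three C S west => cat eats west eats three west eats three S west   [C ::= west eats three]
cat eats west eats three west eats three S west => cat eats west eats three west eats three C S west   [S ::= C S]
cat eats west eats three west eats three C S west => cat eats west eats three west eats three west eats three S west   [C ::= west eats three]
cat eats west eats three west eats three west eats three S west => cat eats west eats three west eats three west eats three eats west   [S ::= eats]

S => S west => C S west => cat eats S west => cat eats C S west => cat eats west eats three S west => cat eats west eats three C S west => cat eats west eats three west eats three S west => cat eats west eats three west eats three C S west => cat eats west eats three west eats three west eats three S west => cat eats west eats three west eats three west eats three eats west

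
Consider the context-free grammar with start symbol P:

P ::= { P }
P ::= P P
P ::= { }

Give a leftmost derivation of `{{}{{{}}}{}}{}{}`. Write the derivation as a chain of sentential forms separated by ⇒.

P ⇒ PP   [P ::= P P]
PP ⇒ PPP   [P ::= P P]
PPP ⇒ {P}PP   [P ::= { P }]
{P}PP ⇒ {PP}PP   [P ::= P P]
{PP}PP ⇒ {PPP}PP   [P ::= P P]
{PPP}PP ⇒ {{}PP}PP   [P ::= { }]
{{}PP}PP ⇒ {{}{P}P}PP   [P ::= { P }]
{{}{P}P}PP ⇒ {{}{{P}}P}PP   [P ::= { P }]
{{}{{P}}P}PP ⇒ {{}{{{}}}P}PP   [P ::= { }]
{{}{{{}}}P}PP ⇒ {{}{{{}}}{}}PP   [P ::= { }]
{{}{{{}}}{}}PP ⇒ {{}{{{}}}{}}{}P   [P ::= { }]
{{}{{{}}}{}}{}P ⇒ {{}{{{}}}{}}{}{}   [P ::= { }]

P ⇒ PP ⇒ PPP ⇒ {P}PP ⇒ {PP}PP ⇒ {PPP}PP ⇒ {{}PP}PP ⇒ {{}{P}P}PP ⇒ {{}{{P}}P}PP ⇒ {{}{{{}}}P}PP ⇒ {{}{{{}}}{}}PP ⇒ {{}{{{}}}{}}{}P ⇒ {{}{{{}}}{}}{}{}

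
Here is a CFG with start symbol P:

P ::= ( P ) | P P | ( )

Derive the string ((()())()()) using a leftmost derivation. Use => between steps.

P => (P)   [P ::= ( P )]
(P) => (PP)   [P ::= P P]
(PP) => ((P)P)   [P ::= ( P )]
((P)P) => ((PP)P)   [P ::= P P]
((PP)P) => ((()P)P)   [P ::= ( )]
((()P)P) => ((()())P)   [P ::= ( )]
((()())P) => ((()())PP)   [P ::= P P]
((()())PP) => ((()())()P)   [P ::= ( )]
((()())()P) => ((()())()())   [P ::= ( )]

P => (P) => (PP) => ((P)P) => ((PP)P) => ((()P)P) => ((()())P) => ((()())PP) => ((()())()P) => ((()())()())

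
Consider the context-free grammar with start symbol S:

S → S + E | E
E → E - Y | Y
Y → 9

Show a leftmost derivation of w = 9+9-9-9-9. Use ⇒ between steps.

S ⇒ S+E ⇒ E+E ⇒ Y+E ⇒ 9+E ⇒ 9+E-Y ⇒ 9+E-Y-Y ⇒ 9+E-Y-Y-Y ⇒ 9+Y-Y-Y-Y ⇒ 9+9-Y-Y-Y ⇒ 9+9-9-Y-Y ⇒ 9+9-9-9-Y ⇒ 9+9-9-9-9

S ⇒ S+E   [S → S + E]
S+E ⇒ E+E   [S → E]
E+E ⇒ Y+E   [E → Y]
Y+E ⇒ 9+E   [Y → 9]
9+E ⇒ 9+E-Y   [E → E - Y]
9+E-Y ⇒ 9+E-Y-Y   [E → E - Y]
9+E-Y-Y ⇒ 9+E-Y-Y-Y   [E → E - Y]
9+E-Y-Y-Y ⇒ 9+Y-Y-Y-Y   [E → Y]
9+Y-Y-Y-Y ⇒ 9+9-Y-Y-Y   [Y → 9]
9+9-Y-Y-Y ⇒ 9+9-9-Y-Y   [Y → 9]
9+9-9-Y-Y ⇒ 9+9-9-9-Y   [Y → 9]
9+9-9-9-Y ⇒ 9+9-9-9-9   [Y → 9]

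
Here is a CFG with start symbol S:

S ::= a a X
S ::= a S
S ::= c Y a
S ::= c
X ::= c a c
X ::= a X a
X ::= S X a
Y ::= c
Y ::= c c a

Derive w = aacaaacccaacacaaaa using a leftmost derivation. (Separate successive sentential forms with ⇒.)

S ⇒ aaX ⇒ aaSXa ⇒ aacXa ⇒ aacaXaa ⇒ aacaaXaaa ⇒ aacaaSXaaaa ⇒ aacaaaSXaaaa ⇒ aacaaacYaXaaaa ⇒ aacaaacccaaXaaaa ⇒ aacaaacccaacacaaaa

S ⇒ aaX   [S ::= a a X]
aaX ⇒ aaSXa   [X ::= S X a]
aaSXa ⇒ aacXa   [S ::= c]
aacXa ⇒ aacaXaa   [X ::= a X a]
aacaXaa ⇒ aacaaXaaa   [X ::= a X a]
aacaaXaaa ⇒ aacaaSXaaaa   [X ::= S X a]
aacaaSXaaaa ⇒ aacaaaSXaaaa   [S ::= a S]
aacaaaSXaaaa ⇒ aacaaacYaXaaaa   [S ::= c Y a]
aacaaacYaXaaaa ⇒ aacaaacccaaXaaaa   [Y ::= c c a]
aacaaacccaaXaaaa ⇒ aacaaacccaacacaaaa   [X ::= c a c]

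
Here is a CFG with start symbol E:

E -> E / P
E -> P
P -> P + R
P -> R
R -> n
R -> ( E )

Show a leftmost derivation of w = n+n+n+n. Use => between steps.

E => P => P+R => P+R+R => P+R+R+R => R+R+R+R => n+R+R+R => n+n+R+R => n+n+n+R => n+n+n+n

E => P   [E -> P]
P => P+R   [P -> P + R]
P+R => P+R+R   [P -> P + R]
P+R+R => P+R+R+R   [P -> P + R]
P+R+R+R => R+R+R+R   [P -> R]
R+R+R+R => n+R+R+R   [R -> n]
n+R+R+R => n+n+R+R   [R -> n]
n+n+R+R => n+n+n+R   [R -> n]
n+n+n+R => n+n+n+n   [R -> n]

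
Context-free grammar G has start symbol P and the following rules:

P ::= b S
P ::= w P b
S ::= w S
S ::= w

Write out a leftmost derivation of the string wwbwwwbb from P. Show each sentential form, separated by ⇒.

P⇒wPb⇒wwPbb⇒wwbSbb⇒wwbwSbb⇒wwbwwSbb⇒wwbwwwbb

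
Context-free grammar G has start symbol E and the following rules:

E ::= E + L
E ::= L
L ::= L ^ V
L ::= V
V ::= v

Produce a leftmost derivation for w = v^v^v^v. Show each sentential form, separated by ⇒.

E ⇒ L ⇒ L^V ⇒ L^V^V ⇒ L^V^V^V ⇒ V^V^V^V ⇒ v^V^V^V ⇒ v^v^V^V ⇒ v^v^v^V ⇒ v^v^v^v

E ⇒ L   [E ::= L]
L ⇒ L^V   [L ::= L ^ V]
L^V ⇒ L^V^V   [L ::= L ^ V]
L^V^V ⇒ L^V^V^V   [L ::= L ^ V]
L^V^V^V ⇒ V^V^V^V   [L ::= V]
V^V^V^V ⇒ v^V^V^V   [V ::= v]
v^V^V^V ⇒ v^v^V^V   [V ::= v]
v^v^V^V ⇒ v^v^v^V   [V ::= v]
v^v^v^V ⇒ v^v^v^v   [V ::= v]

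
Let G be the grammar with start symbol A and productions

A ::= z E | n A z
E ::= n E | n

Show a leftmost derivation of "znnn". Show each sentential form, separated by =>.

A => zE   [A ::= z E]
zE => znE   [E ::= n E]
znE => znnE   [E ::= n E]
znnE => znnn   [E ::= n]

A => zE => znE => znnE => znnn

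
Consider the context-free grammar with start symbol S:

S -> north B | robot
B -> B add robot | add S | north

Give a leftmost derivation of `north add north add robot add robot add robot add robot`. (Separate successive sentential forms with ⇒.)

S ⇒ north B   [S -> north B]
north B ⇒ north B add robot   [B -> B add robot]
north B add robot ⇒ north add S add robot   [B -> add S]
north add S add robot ⇒ north add north B add robot   [S -> north B]
north add north B add robot ⇒ north add north B add robot add robot   [B -> B add robot]
north add north B add robot add robot ⇒ north add north B add robot add robot add robot   [B -> B add robot]
north add north B add robot add robot add robot ⇒ north add north add S add robot add robot add robot   [B -> add S]
north add north add S add robot add robot add robot ⇒ north add north add robot add robot add robot add robot   [S -> robot]

S ⇒ north B ⇒ north B add robot ⇒ north add S add robot ⇒ north add north B add robot ⇒ north add north B add robot add robot ⇒ north add north B add robot add robot add robot ⇒ north add north add S add robot add robot add robot ⇒ north add north add robot add robot add robot add robot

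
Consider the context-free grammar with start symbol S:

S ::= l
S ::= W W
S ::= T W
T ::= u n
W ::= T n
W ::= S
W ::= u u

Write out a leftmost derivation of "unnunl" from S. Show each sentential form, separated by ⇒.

S ⇒ WW ⇒ TnW ⇒ unnW ⇒ unnS ⇒ unnTW ⇒ unnunW ⇒ unnunS ⇒ unnunl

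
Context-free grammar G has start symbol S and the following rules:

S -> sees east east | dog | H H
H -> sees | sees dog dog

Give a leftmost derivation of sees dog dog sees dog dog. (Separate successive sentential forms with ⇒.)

S ⇒ H H ⇒ sees dog dog H ⇒ sees dog dog sees dog dog

S ⇒ H H   [S -> H H]
H H ⇒ sees dog dog H   [H -> sees dog dog]
sees dog dog H ⇒ sees dog dog sees dog dog   [H -> sees dog dog]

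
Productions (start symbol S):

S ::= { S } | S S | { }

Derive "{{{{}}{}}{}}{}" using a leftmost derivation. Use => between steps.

S => SS   [S ::= S S]
SS => {S}S   [S ::= { S }]
{S}S => {SS}S   [S ::= S S]
{SS}S => {{S}S}S   [S ::= { S }]
{{S}S}S => {{SS}S}S   [S ::= S S]
{{SS}S}S => {{{S}S}S}S   [S ::= { S }]
{{{S}S}S}S => {{{{}}S}S}S   [S ::= { }]
{{{{}}S}S}S => {{{{}}{}}S}S   [S ::= { }]
{{{{}}{}}S}S => {{{{}}{}}{}}S   [S ::= { }]
{{{{}}{}}{}}S => {{{{}}{}}{}}{}   [S ::= { }]

S => SS => {S}S => {SS}S => {{S}S}S => {{SS}S}S => {{{S}S}S}S => {{{{}}S}S}S => {{{{}}{}}S}S => {{{{}}{}}{}}S => {{{{}}{}}{}}{}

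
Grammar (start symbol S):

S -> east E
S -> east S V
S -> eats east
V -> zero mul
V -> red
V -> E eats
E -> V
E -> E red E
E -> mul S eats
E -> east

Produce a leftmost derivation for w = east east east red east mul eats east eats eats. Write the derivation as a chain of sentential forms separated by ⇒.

S ⇒ east S V ⇒ east east E V ⇒ east east E red E V ⇒ east east east red E V ⇒ east east east red east V ⇒ east east east red east E eats ⇒ east east east red east mul S eats eats ⇒ east east east red east mul eats east eats eats

S ⇒ east S V   [S -> east S V]
east S V ⇒ east east E V   [S -> east E]
east east E V ⇒ east east E red E V   [E -> E red E]
east east E red E V ⇒ east east east red E V   [E -> east]
east east east red E V ⇒ east east east red east V   [E -> east]
east east east red east V ⇒ east east east red east E eats   [V -> E eats]
east east east red east E eats ⇒ east east east red east mul S eats eats   [E -> mul S eats]
east east east red east mul S eats eats ⇒ east east east red east mul eats east eats eats   [S -> eats east]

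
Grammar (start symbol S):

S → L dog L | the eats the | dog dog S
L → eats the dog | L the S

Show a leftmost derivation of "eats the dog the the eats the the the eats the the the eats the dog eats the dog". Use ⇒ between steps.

S ⇒ L dog L ⇒ L the S dog L ⇒ L the S the S dog L ⇒ L the S the S the S dog L ⇒ eats the dog the S the S the S dog L ⇒ eats the dog the the eats the the S the S dog L ⇒ eats the dog the the eats the the the eats the the S dog L ⇒ eats the dog the the eats the the the eats the the the eats the dog L ⇒ eats the dog the the eats the the the eats the the the eats the dog eats the dog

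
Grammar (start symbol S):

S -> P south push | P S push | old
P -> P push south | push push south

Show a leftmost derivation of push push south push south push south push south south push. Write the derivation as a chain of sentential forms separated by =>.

S => P south push => P push south south push => P push south push south south push => P push south push south push south south push => push push south push south push south push south south push

S => P south push   [S -> P south push]
P south push => P push south south push   [P -> P push south]
P push south south push => P push south push south south push   [P -> P push south]
P push south push south south push => P push south push south push south south push   [P -> P push south]
P push south push south push south south push => push push south push south push south push south south push   [P -> push push south]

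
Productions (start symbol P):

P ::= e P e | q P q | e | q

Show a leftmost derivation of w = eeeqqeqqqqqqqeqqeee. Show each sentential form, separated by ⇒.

P ⇒ ePe   [P ::= e P e]
ePe ⇒ eePee   [P ::= e P e]
eePee ⇒ eeePeee   [P ::= e P e]
eeePeee ⇒ eeeqPqeee   [P ::= q P q]
eeeqPqeee ⇒ eeeqqPqqeee   [P ::= q P q]
eeeqqPqqeee ⇒ eeeqqePeqqeee   [P ::= e P e]
eeeqqePeqqeee ⇒ eeeqqeqPqeqqeee   [P ::= q P q]
eeeqqeqPqeqqeee ⇒ eeeqqeqqPqqeqqeee   [P ::= q P q]
eeeqqeqqPqqeqqeee ⇒ eeeqqeqqqPqqqeqqeee   [P ::= q P q]
eeeqqeqqqPqqqeqqeee ⇒ eeeqqeqqqqqqqeqqeee   [P ::= q]

P⇒ePe⇒eePee⇒eeePeee⇒eeeqPqeee⇒eeeqqPqqeee⇒eeeqqePeqqeee⇒eeeqqeqPqeqqeee⇒eeeqqeqqPqqeqqeee⇒eeeqqeqqqPqqqeqqeee⇒eeeqqeqqqqqqqeqqeee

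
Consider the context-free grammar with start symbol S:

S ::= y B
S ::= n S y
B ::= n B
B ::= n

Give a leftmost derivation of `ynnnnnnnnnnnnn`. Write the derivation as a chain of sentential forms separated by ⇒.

S ⇒ yB ⇒ ynB ⇒ ynnB ⇒ ynnnB ⇒ ynnnnB ⇒ ynnnnnB ⇒ ynnnnnnB ⇒ ynnnnnnnB ⇒ ynnnnnnnnB ⇒ ynnnnnnnnnB ⇒ ynnnnnnnnnnB ⇒ ynnnnnnnnnnnB ⇒ ynnnnnnnnnnnnB ⇒ ynnnnnnnnnnnnn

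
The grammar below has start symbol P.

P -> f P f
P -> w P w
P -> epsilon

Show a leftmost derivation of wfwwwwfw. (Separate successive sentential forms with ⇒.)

P ⇒ wPw   [P -> w P w]
wPw ⇒ wfPfw   [P -> f P f]
wfPfw ⇒ wfwPwfw   [P -> w P w]
wfwPwfw ⇒ wfwwPwwfw   [P -> w P w]
wfwwPwwfw ⇒ wfwwwwfw   [P -> epsilon]

P ⇒ wPw ⇒ wfPfw ⇒ wfwPwfw ⇒ wfwwPwwfw ⇒ wfwwwwfw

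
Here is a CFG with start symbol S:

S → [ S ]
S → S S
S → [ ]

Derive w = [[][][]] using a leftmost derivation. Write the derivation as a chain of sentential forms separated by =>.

S => [S] => [SS] => [[]S] => [[]SS] => [[][]S] => [[][][]]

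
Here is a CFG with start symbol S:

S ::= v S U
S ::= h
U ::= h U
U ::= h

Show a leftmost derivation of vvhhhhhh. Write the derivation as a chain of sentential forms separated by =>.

S => vSU   [S ::= v S U]
vSU => vvSUU   [S ::= v S U]
vvSUU => vvhUU   [S ::= h]
vvhUU => vvhhU   [U ::= h]
vvhhU => vvhhhU   [U ::= h U]
vvhhhU => vvhhhhU   [U ::= h U]
vvhhhhU => vvhhhhhU   [U ::= h U]
vvhhhhhU => vvhhhhhh   [U ::= h]

S => vSU => vvSUU => vvhUU => vvhhU => vvhhhU => vvhhhhU => vvhhhhhU => vvhhhhhh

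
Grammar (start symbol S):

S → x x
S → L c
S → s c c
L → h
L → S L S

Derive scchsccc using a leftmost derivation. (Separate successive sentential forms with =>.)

S => Lc => SLSc => sccLSc => scchSc => scchsccc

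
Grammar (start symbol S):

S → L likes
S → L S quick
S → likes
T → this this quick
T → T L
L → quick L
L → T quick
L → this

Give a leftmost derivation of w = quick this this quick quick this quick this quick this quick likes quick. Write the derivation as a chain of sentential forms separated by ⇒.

S ⇒ L S quick   [S → L S quick]
L S quick ⇒ quick L S quick   [L → quick L]
quick L S quick ⇒ quick T quick S quick   [L → T quick]
quick T quick S quick ⇒ quick T L quick S quick   [T → T L]
quick T L quick S quick ⇒ quick T L L quick S quick   [T → T L]
quick T L L quick S quick ⇒ quick T L L L quick S quick   [T → T L]
quick T L L L quick S quick ⇒ quick this this quick L L L quick S quick   [T → this this quick]
quick this this quick L L L quick S quick ⇒ quick this this quick quick L L L quick S quick   [L → quick L]
quick this this quick quick L L L quick S quick ⇒ quick this this quick quick this L L quick S quick   [L → this]
quick this this quick quick this L L quick S quick ⇒ quick this this quick quick this quick L L quick S quick   [L → quick L]
quick this this quick quick this quick L L quick S quick ⇒ quick this this quick quick this quick this L quick S quick   [L → this]
quick this this quick quick this quick this L quick S quick ⇒ quick this this quick quick this quick this quick L quick S quick   [L → quick L]
quick this this quick quick this quick this quick L quick S quick ⇒ quick this this quick quick this quick this quick this quick S quick   [L → this]
quick this this quick quick this quick this quick this quick S quick ⇒ quick this this quick quick this quick this quick this quick likes quick   [S → likes]

S ⇒ L S quick ⇒ quick L S quick ⇒ quick T quick S quick ⇒ quick T L quick S quick ⇒ quick T L L quick S quick ⇒ quick T L L L quick S quick ⇒ quick this this quick L L L quick S quick ⇒ quick this this quick quick L L L quick S quick ⇒ quick this this quick quick this L L quick S quick ⇒ quick this this quick quick this quick L L quick S quick ⇒ quick this this quick quick this quick this L quick S quick ⇒ quick this this quick quick this quick this quick L quick S quick ⇒ quick this this quick quick this quick this quick this quick S quick ⇒ quick this this quick quick this quick this quick this quick likes quick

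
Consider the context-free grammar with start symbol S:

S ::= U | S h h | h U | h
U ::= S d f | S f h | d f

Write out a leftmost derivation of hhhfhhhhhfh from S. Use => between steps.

S => hU => hSfh => hShhfh => hShhhhfh => hhUhhhhfh => hhSfhhhhhfh => hhhfhhhhhfh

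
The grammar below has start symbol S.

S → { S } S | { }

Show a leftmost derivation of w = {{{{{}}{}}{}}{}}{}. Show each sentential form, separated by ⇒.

S ⇒ {S}S   [S → { S } S]
{S}S ⇒ {{S}S}S   [S → { S } S]
{{S}S}S ⇒ {{{S}S}S}S   [S → { S } S]
{{{S}S}S}S ⇒ {{{{S}S}S}S}S   [S → { S } S]
{{{{S}S}S}S}S ⇒ {{{{{}}S}S}S}S   [S → { }]
{{{{{}}S}S}S}S ⇒ {{{{{}}{}}S}S}S   [S → { }]
{{{{{}}{}}S}S}S ⇒ {{{{{}}{}}{}}S}S   [S → { }]
{{{{{}}{}}{}}S}S ⇒ {{{{{}}{}}{}}{}}S   [S → { }]
{{{{{}}{}}{}}{}}S ⇒ {{{{{}}{}}{}}{}}{}   [S → { }]

S⇒{S}S⇒{{S}S}S⇒{{{S}S}S}S⇒{{{{S}S}S}S}S⇒{{{{{}}S}S}S}S⇒{{{{{}}{}}S}S}S⇒{{{{{}}{}}{}}S}S⇒{{{{{}}{}}{}}{}}S⇒{{{{{}}{}}{}}{}}{}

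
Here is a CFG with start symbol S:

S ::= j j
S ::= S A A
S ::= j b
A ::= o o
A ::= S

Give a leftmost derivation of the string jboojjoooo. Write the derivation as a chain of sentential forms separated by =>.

S => SAA => SAAAA => jbAAAA => jbooAAA => jbooSAA => jboojjAA => jboojjooA => jboojjoooo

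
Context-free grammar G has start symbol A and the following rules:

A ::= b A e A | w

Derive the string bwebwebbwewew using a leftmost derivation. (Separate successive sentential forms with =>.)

A=>bAeA=>bweA=>bwebAeA=>bwebweA=>bwebwebAeA=>bwebwebbAeAeA=>bwebwebbweAeA=>bwebwebbweweA=>bwebwebbwewew

A => bAeA   [A ::= b A e A]
bAeA => bweA   [A ::= w]
bweA => bwebAeA   [A ::= b A e A]
bwebAeA => bwebweA   [A ::= w]
bwebweA => bwebwebAeA   [A ::= b A e A]
bwebwebAeA => bwebwebbAeAeA   [A ::= b A e A]
bwebwebbAeAeA => bwebwebbweAeA   [A ::= w]
bwebwebbweAeA => bwebwebbweweA   [A ::= w]
bwebwebbweweA => bwebwebbwewew   [A ::= w]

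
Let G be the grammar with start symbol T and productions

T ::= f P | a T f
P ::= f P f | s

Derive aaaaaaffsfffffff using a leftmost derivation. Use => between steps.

T => aTf => aaTff => aaaTfff => aaaaTffff => aaaaaTfffff => aaaaaaTffffff => aaaaaafPffffff => aaaaaaffPfffffff => aaaaaaffsfffffff

T => aTf   [T ::= a T f]
aTf => aaTff   [T ::= a T f]
aaTff => aaaTfff   [T ::= a T f]
aaaTfff => aaaaTffff   [T ::= a T f]
aaaaTffff => aaaaaTfffff   [T ::= a T f]
aaaaaTfffff => aaaaaaTffffff   [T ::= a T f]
aaaaaaTffffff => aaaaaafPffffff   [T ::= f P]
aaaaaafPffffff => aaaaaaffPfffffff   [P ::= f P f]
aaaaaaffPfffffff => aaaaaaffsfffffff   [P ::= s]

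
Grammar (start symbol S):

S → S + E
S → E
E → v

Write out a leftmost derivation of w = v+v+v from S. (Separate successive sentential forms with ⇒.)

S ⇒ S+E   [S → S + E]
S+E ⇒ S+E+E   [S → S + E]
S+E+E ⇒ E+E+E   [S → E]
E+E+E ⇒ v+E+E   [E → v]
v+E+E ⇒ v+v+E   [E → v]
v+v+E ⇒ v+v+v   [E → v]

S⇒S+E⇒S+E+E⇒E+E+E⇒v+E+E⇒v+v+E⇒v+v+v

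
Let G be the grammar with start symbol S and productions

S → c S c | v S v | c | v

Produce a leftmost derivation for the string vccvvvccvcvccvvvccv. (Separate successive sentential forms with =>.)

S=>vSv=>vcScv=>vccSccv=>vccvSvccv=>vccvvSvvccv=>vccvvvSvvvccv=>vccvvvcScvvvccv=>vccvvvccSccvvvccv=>vccvvvccvSvccvvvccv=>vccvvvccvcvccvvvccv

S => vSv   [S → v S v]
vSv => vcScv   [S → c S c]
vcScv => vccSccv   [S → c S c]
vccSccv => vccvSvccv   [S → v S v]
vccvSvccv => vccvvSvvccv   [S → v S v]
vccvvSvvccv => vccvvvSvvvccv   [S → v S v]
vccvvvSvvvccv => vccvvvcScvvvccv   [S → c S c]
vccvvvcScvvvccv => vccvvvccSccvvvccv   [S → c S c]
vccvvvccSccvvvccv => vccvvvccvSvccvvvccv   [S → v S v]
vccvvvccvSvccvvvccv => vccvvvccvcvccvvvccv   [S → c]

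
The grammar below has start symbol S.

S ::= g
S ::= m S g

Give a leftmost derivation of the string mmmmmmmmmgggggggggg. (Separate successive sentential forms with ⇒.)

S ⇒ mSg ⇒ mmSgg ⇒ mmmSggg ⇒ mmmmSgggg ⇒ mmmmmSggggg ⇒ mmmmmmSgggggg ⇒ mmmmmmmSggggggg ⇒ mmmmmmmmSgggggggg ⇒ mmmmmmmmmSggggggggg ⇒ mmmmmmmmmgggggggggg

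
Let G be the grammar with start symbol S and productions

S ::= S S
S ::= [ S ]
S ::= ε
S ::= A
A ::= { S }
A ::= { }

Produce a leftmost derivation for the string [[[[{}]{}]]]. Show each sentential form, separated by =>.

S => [S] => [[S]] => [[SS]] => [[[S]S]] => [[[SS]S]] => [[[[S]S]S]] => [[[[A]S]S]] => [[[[{}]S]S]] => [[[[{}]A]S]] => [[[[{}]{}]S]] => [[[[{}]{}]]]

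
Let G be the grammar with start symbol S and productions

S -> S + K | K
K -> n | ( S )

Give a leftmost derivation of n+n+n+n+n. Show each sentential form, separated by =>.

S => S+K   [S -> S + K]
S+K => S+K+K   [S -> S + K]
S+K+K => S+K+K+K   [S -> S + K]
S+K+K+K => S+K+K+K+K   [S -> S + K]
S+K+K+K+K => K+K+K+K+K   [S -> K]
K+K+K+K+K => n+K+K+K+K   [K -> n]
n+K+K+K+K => n+n+K+K+K   [K -> n]
n+n+K+K+K => n+n+n+K+K   [K -> n]
n+n+n+K+K => n+n+n+n+K   [K -> n]
n+n+n+n+K => n+n+n+n+n   [K -> n]

S=>S+K=>S+K+K=>S+K+K+K=>S+K+K+K+K=>K+K+K+K+K=>n+K+K+K+K=>n+n+K+K+K=>n+n+n+K+K=>n+n+n+n+K=>n+n+n+n+n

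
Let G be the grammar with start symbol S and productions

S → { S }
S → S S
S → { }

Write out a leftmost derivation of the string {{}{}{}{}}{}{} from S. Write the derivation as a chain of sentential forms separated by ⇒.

S ⇒ SS   [S → S S]
SS ⇒ SSS   [S → S S]
SSS ⇒ {S}SS   [S → { S }]
{S}SS ⇒ {SS}SS   [S → S S]
{SS}SS ⇒ {SSS}SS   [S → S S]
{SSS}SS ⇒ {SSSS}SS   [S → S S]
{SSSS}SS ⇒ {{}SSS}SS   [S → { }]
{{}SSS}SS ⇒ {{}{}SS}SS   [S → { }]
{{}{}SS}SS ⇒ {{}{}{}S}SS   [S → { }]
{{}{}{}S}SS ⇒ {{}{}{}{}}SS   [S → { }]
{{}{}{}{}}SS ⇒ {{}{}{}{}}{}S   [S → { }]
{{}{}{}{}}{}S ⇒ {{}{}{}{}}{}{}   [S → { }]

S ⇒ SS ⇒ SSS ⇒ {S}SS ⇒ {SS}SS ⇒ {SSS}SS ⇒ {SSSS}SS ⇒ {{}SSS}SS ⇒ {{}{}SS}SS ⇒ {{}{}{}S}SS ⇒ {{}{}{}{}}SS ⇒ {{}{}{}{}}{}S ⇒ {{}{}{}{}}{}{}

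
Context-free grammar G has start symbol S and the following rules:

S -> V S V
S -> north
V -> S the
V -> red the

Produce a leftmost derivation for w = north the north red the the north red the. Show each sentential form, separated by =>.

S => V S V   [S -> V S V]
V S V => S the S V   [V -> S the]
S the S V => V S V the S V   [S -> V S V]
V S V the S V => S the S V the S V   [V -> S the]
S the S V the S V => north the S V the S V   [S -> north]
north the S V the S V => north the north V the S V   [S -> north]
north the north V the S V => north the north red the the S V   [V -> red the]
north the north red the the S V => north the north red the the north V   [S -> north]
north the north red the the north V => north the north red the the north red the   [V -> red the]

S => V S V => S the S V => V S V the S V => S the S V the S V => north the S V the S V => north the north V the S V => north the north red the the S V => north the north red the the north V => north the north red the the north red the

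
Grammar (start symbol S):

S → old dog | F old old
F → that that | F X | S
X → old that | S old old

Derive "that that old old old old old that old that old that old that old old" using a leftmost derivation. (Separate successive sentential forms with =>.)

S => F old old   [S → F old old]
F old old => F X old old   [F → F X]
F X old old => F X X old old   [F → F X]
F X X old old => F X X X old old   [F → F X]
F X X X old old => F X X X X old old   [F → F X]
F X X X X old old => S X X X X old old   [F → S]
S X X X X old old => F old old X X X X old old   [S → F old old]
F old old X X X X old old => S old old X X X X old old   [F → S]
S old old X X X X old old => F old old old old X X X X old old   [S → F old old]
F old old old old X X X X old old => that that old old old old X X X X old old   [F → that that]
that that old old old old X X X X old old => that that old old old old old that X X X old old   [X → old that]
that that old old old old old that X X X old old => that that old old old old old that old that X X old old   [X → old that]
that that old old old old old that old that X X old old => that that old old old old old that old that old that X old old   [X → old that]
that that old old old old old that old that old that X old old => that that old old old old old that old that old that old that old old   [X → old that]

S => F old old => F X old old => F X X old old => F X X X old old => F X X X X old old => S X X X X old old => F old old X X X X old old => S old old X X X X old old => F old old old old X X X X old old => that that old old old old X X X X old old => that that old old old old old that X X X old old => that that old old old old old that old that X X old old => that that old old old old old that old that old that X old old => that that old old old old old that old that old that old that old old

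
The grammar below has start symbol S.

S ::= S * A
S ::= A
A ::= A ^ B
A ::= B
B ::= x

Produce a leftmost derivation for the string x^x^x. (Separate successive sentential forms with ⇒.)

S ⇒ A ⇒ A^B ⇒ A^B^B ⇒ B^B^B ⇒ x^B^B ⇒ x^x^B ⇒ x^x^x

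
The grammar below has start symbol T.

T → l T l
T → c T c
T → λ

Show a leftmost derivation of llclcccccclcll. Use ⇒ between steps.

T ⇒ lTl ⇒ llTll ⇒ llcTcll ⇒ llclTlcll ⇒ llclcTclcll ⇒ llclccTcclcll ⇒ llclcccTccclcll ⇒ llclcccccclcll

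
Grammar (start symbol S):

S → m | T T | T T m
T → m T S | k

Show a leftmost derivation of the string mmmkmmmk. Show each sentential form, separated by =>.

S => TT => mTST => mmTSST => mmmTSSST => mmmkSSST => mmmkmSST => mmmkmmST => mmmkmmmT => mmmkmmmk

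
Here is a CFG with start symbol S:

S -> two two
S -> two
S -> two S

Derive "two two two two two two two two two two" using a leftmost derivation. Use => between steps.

S => two S => two two S => two two two S => two two two two S => two two two two two S => two two two two two two S => two two two two two two two S => two two two two two two two two S => two two two two two two two two two two

S => two S   [S -> two S]
two S => two two S   [S -> two S]
two two S => two two two S   [S -> two S]
two two two S => two two two two S   [S -> two S]
two two two two S => two two two two two S   [S -> two S]
two two two two two S => two two two two two two S   [S -> two S]
two two two two two two S => two two two two two two two S   [S -> two S]
two two two two two two two S => two two two two two two two two S   [S -> two S]
two two two two two two two two S => two two two two two two two two two two   [S -> two two]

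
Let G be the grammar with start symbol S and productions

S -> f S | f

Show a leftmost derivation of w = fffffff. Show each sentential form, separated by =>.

S => fS   [S -> f S]
fS => ffS   [S -> f S]
ffS => fffS   [S -> f S]
fffS => ffffS   [S -> f S]
ffffS => fffffS   [S -> f S]
fffffS => ffffffS   [S -> f S]
ffffffS => fffffff   [S -> f]

S=>fS=>ffS=>fffS=>ffffS=>fffffS=>ffffffS=>fffffff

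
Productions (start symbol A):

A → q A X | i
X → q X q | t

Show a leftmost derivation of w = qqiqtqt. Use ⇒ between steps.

A ⇒ qAX ⇒ qqAXX ⇒ qqiXX ⇒ qqiqXqX ⇒ qqiqtqX ⇒ qqiqtqt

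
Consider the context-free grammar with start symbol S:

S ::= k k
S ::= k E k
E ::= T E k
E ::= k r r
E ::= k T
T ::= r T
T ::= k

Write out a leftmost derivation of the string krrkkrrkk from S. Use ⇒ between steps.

S ⇒ kEk   [S ::= k E k]
kEk ⇒ kTEkk   [E ::= T E k]
kTEkk ⇒ krTEkk   [T ::= r T]
krTEkk ⇒ krrTEkk   [T ::= r T]
krrTEkk ⇒ krrkEkk   [T ::= k]
krrkEkk ⇒ krrkkrrkk   [E ::= k r r]

S ⇒ kEk ⇒ kTEkk ⇒ krTEkk ⇒ krrTEkk ⇒ krrkEkk ⇒ krrkkrrkk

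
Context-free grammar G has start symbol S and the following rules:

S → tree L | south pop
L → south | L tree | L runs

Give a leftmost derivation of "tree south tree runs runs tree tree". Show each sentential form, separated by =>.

S => tree L   [S → tree L]
tree L => tree L tree   [L → L tree]
tree L tree => tree L tree tree   [L → L tree]
tree L tree tree => tree L runs tree tree   [L → L runs]
tree L runs tree tree => tree L runs runs tree tree   [L → L runs]
tree L runs runs tree tree => tree L tree runs runs tree tree   [L → L tree]
tree L tree runs runs tree tree => tree south tree runs runs tree tree   [L → south]

S => tree L => tree L tree => tree L tree tree => tree L runs tree tree => tree L runs runs tree tree => tree L tree runs runs tree tree => tree south tree runs runs tree tree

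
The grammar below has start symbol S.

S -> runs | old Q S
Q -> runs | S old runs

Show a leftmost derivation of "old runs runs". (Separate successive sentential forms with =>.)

S => old Q S => old runs S => old runs runs

S => old Q S   [S -> old Q S]
old Q S => old runs S   [Q -> runs]
old runs S => old runs runs   [S -> runs]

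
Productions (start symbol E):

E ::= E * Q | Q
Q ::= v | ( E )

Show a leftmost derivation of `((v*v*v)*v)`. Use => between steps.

E => Q   [E ::= Q]
Q => (E)   [Q ::= ( E )]
(E) => (E*Q)   [E ::= E * Q]
(E*Q) => (Q*Q)   [E ::= Q]
(Q*Q) => ((E)*Q)   [Q ::= ( E )]
((E)*Q) => ((E*Q)*Q)   [E ::= E * Q]
((E*Q)*Q) => ((E*Q*Q)*Q)   [E ::= E * Q]
((E*Q*Q)*Q) => ((Q*Q*Q)*Q)   [E ::= Q]
((Q*Q*Q)*Q) => ((v*Q*Q)*Q)   [Q ::= v]
((v*Q*Q)*Q) => ((v*v*Q)*Q)   [Q ::= v]
((v*v*Q)*Q) => ((v*v*v)*Q)   [Q ::= v]
((v*v*v)*Q) => ((v*v*v)*v)   [Q ::= v]

E => Q => (E) => (E*Q) => (Q*Q) => ((E)*Q) => ((E*Q)*Q) => ((E*Q*Q)*Q) => ((Q*Q*Q)*Q) => ((v*Q*Q)*Q) => ((v*v*Q)*Q) => ((v*v*v)*Q) => ((v*v*v)*v)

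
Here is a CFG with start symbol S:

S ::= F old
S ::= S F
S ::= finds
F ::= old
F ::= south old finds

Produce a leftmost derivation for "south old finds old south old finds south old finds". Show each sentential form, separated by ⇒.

S ⇒ S F   [S ::= S F]
S F ⇒ S F F   [S ::= S F]
S F F ⇒ F old F F   [S ::= F old]
F old F F ⇒ south old finds old F F   [F ::= south old finds]
south old finds old F F ⇒ south old finds old south old finds F   [F ::= south old finds]
south old finds old south old finds F ⇒ south old finds old south old finds south old finds   [F ::= south old finds]

S ⇒ S F ⇒ S F F ⇒ F old F F ⇒ south old finds old F F ⇒ south old finds old south old finds F ⇒ south old finds old south old finds south old finds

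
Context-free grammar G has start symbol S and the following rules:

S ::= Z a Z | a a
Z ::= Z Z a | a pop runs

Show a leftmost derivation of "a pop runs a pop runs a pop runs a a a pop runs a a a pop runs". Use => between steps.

S => Z a Z   [S ::= Z a Z]
Z a Z => Z Z a a Z   [Z ::= Z Z a]
Z Z a a Z => Z Z a Z a a Z   [Z ::= Z Z a]
Z Z a Z a a Z => a pop runs Z a Z a a Z   [Z ::= a pop runs]
a pop runs Z a Z a a Z => a pop runs Z Z a a Z a a Z   [Z ::= Z Z a]
a pop runs Z Z a a Z a a Z => a pop runs a pop runs Z a a Z a a Z   [Z ::= a pop runs]
a pop runs a pop runs Z a a Z a a Z => a pop runs a pop runs a pop runs a a Z a a Z   [Z ::= a pop runs]
a pop runs a pop runs a pop runs a a Z a a Z => a pop runs a pop runs a pop runs a a a pop runs a a Z   [Z ::= a pop runs]
a pop runs a pop runs a pop runs a a a pop runs a a Z => a pop runs a pop runs a pop runs a a a pop runs a a a pop runs   [Z ::= a pop runs]

S => Z a Z => Z Z a a Z => Z Z a Z a a Z => a pop runs Z a Z a a Z => a pop runs Z Z a a Z a a Z => a pop runs a pop runs Z a a Z a a Z => a pop runs a pop runs a pop runs a a Z a a Z => a pop runs a pop runs a pop runs a a a pop runs a a Z => a pop runs a pop runs a pop runs a a a pop runs a a a pop runs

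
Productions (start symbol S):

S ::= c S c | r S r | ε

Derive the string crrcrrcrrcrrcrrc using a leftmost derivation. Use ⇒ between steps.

S ⇒ cSc ⇒ crSrc ⇒ crrSrrc ⇒ crrcScrrc ⇒ crrcrSrcrrc ⇒ crrcrrSrrcrrc ⇒ crrcrrcScrrcrrc ⇒ crrcrrcrSrcrrcrrc ⇒ crrcrrcrrcrrcrrc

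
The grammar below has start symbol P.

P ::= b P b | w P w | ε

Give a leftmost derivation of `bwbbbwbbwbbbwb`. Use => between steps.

P => bPb   [P ::= b P b]
bPb => bwPwb   [P ::= w P w]
bwPwb => bwbPbwb   [P ::= b P b]
bwbPbwb => bwbbPbbwb   [P ::= b P b]
bwbbPbbwb => bwbbbPbbbwb   [P ::= b P b]
bwbbbPbbbwb => bwbbbwPwbbbwb   [P ::= w P w]
bwbbbwPwbbbwb => bwbbbwbPbwbbbwb   [P ::= b P b]
bwbbbwbPbwbbbwb => bwbbbwbbwbbbwb   [P ::= ε]

P => bPb => bwPwb => bwbPbwb => bwbbPbbwb => bwbbbPbbbwb => bwbbbwPwbbbwb => bwbbbwbPbwbbbwb => bwbbbwbbwbbbwb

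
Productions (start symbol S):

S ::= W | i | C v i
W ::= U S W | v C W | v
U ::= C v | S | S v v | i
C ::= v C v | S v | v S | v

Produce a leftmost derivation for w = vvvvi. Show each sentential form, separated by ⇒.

S ⇒ Cvi   [S ::= C v i]
Cvi ⇒ vCvvi   [C ::= v C v]
vCvvi ⇒ vvvvi   [C ::= v]

S⇒Cvi⇒vCvvi⇒vvvvi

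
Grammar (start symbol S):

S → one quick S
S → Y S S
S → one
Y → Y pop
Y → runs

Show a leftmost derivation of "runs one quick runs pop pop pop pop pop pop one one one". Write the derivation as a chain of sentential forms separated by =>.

S => Y S S => runs S S => runs one quick S S => runs one quick Y S S S => runs one quick Y pop S S S => runs one quick Y pop pop S S S => runs one quick Y pop pop pop S S S => runs one quick Y pop pop pop pop S S S => runs one quick Y pop pop pop pop pop S S S => runs one quick Y pop pop pop pop pop pop S S S => runs one quick runs pop pop pop pop pop pop S S S => runs one quick runs pop pop pop pop pop pop one S S => runs one quick runs pop pop pop pop pop pop one one S => runs one quick runs pop pop pop pop pop pop one one one

S => Y S S   [S → Y S S]
Y S S => runs S S   [Y → runs]
runs S S => runs one quick S S   [S → one quick S]
runs one quick S S => runs one quick Y S S S   [S → Y S S]
runs one quick Y S S S => runs one quick Y pop S S S   [Y → Y pop]
runs one quick Y pop S S S => runs one quick Y pop pop S S S   [Y → Y pop]
runs one quick Y pop pop S S S => runs one quick Y pop pop pop S S S   [Y → Y pop]
runs one quick Y pop pop pop S S S => runs one quick Y pop pop pop pop S S S   [Y → Y pop]
runs one quick Y pop pop pop pop S S S => runs one quick Y pop pop pop pop pop S S S   [Y → Y pop]
runs one quick Y pop pop pop pop pop S S S => runs one quick Y pop pop pop pop pop pop S S S   [Y → Y pop]
runs one quick Y pop pop pop pop pop pop S S S => runs one quick runs pop pop pop pop pop pop S S S   [Y → runs]
runs one quick runs pop pop pop pop pop pop S S S => runs one quick runs pop pop pop pop pop pop one S S   [S → one]
runs one quick runs pop pop pop pop pop pop one S S => runs one quick runs pop pop pop pop pop pop one one S   [S → one]
runs one quick runs pop pop pop pop pop pop one one S => runs one quick runs pop pop pop pop pop pop one one one   [S → one]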